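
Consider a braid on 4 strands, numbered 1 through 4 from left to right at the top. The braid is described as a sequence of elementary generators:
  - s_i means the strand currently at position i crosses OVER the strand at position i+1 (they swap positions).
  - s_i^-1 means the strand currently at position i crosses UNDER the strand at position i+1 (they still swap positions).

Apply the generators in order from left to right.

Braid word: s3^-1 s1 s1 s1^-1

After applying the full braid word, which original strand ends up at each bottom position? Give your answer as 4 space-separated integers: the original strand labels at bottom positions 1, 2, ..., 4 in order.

Gen 1 (s3^-1): strand 3 crosses under strand 4. Perm now: [1 2 4 3]
Gen 2 (s1): strand 1 crosses over strand 2. Perm now: [2 1 4 3]
Gen 3 (s1): strand 2 crosses over strand 1. Perm now: [1 2 4 3]
Gen 4 (s1^-1): strand 1 crosses under strand 2. Perm now: [2 1 4 3]

Answer: 2 1 4 3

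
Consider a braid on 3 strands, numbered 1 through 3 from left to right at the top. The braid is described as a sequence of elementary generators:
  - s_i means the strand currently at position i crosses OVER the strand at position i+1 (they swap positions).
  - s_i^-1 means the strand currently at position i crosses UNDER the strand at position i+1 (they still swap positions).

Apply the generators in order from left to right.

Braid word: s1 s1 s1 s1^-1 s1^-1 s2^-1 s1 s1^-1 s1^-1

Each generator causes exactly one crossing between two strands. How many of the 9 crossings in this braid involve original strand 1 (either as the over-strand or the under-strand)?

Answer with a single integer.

Answer: 6

Derivation:
Gen 1: crossing 1x2. Involves strand 1? yes. Count so far: 1
Gen 2: crossing 2x1. Involves strand 1? yes. Count so far: 2
Gen 3: crossing 1x2. Involves strand 1? yes. Count so far: 3
Gen 4: crossing 2x1. Involves strand 1? yes. Count so far: 4
Gen 5: crossing 1x2. Involves strand 1? yes. Count so far: 5
Gen 6: crossing 1x3. Involves strand 1? yes. Count so far: 6
Gen 7: crossing 2x3. Involves strand 1? no. Count so far: 6
Gen 8: crossing 3x2. Involves strand 1? no. Count so far: 6
Gen 9: crossing 2x3. Involves strand 1? no. Count so far: 6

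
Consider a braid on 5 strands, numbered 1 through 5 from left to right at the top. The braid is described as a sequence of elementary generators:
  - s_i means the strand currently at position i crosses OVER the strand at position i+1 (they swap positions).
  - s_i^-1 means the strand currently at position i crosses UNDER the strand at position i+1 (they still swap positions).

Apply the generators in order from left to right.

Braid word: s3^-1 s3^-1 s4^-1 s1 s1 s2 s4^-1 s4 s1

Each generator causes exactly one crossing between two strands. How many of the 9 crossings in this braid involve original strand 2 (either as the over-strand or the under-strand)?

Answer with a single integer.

Answer: 3

Derivation:
Gen 1: crossing 3x4. Involves strand 2? no. Count so far: 0
Gen 2: crossing 4x3. Involves strand 2? no. Count so far: 0
Gen 3: crossing 4x5. Involves strand 2? no. Count so far: 0
Gen 4: crossing 1x2. Involves strand 2? yes. Count so far: 1
Gen 5: crossing 2x1. Involves strand 2? yes. Count so far: 2
Gen 6: crossing 2x3. Involves strand 2? yes. Count so far: 3
Gen 7: crossing 5x4. Involves strand 2? no. Count so far: 3
Gen 8: crossing 4x5. Involves strand 2? no. Count so far: 3
Gen 9: crossing 1x3. Involves strand 2? no. Count so far: 3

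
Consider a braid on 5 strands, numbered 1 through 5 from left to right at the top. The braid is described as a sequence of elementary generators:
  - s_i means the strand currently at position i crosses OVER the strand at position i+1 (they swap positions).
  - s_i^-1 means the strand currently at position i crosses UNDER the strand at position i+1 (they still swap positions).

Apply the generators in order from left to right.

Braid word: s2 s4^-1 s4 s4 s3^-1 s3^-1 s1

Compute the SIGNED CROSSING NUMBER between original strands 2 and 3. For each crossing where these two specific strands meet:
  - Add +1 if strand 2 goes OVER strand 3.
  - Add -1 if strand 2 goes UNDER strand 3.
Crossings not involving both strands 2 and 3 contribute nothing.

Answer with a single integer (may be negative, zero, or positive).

Gen 1: 2 over 3. Both 2&3? yes. Contrib: +1. Sum: 1
Gen 2: crossing 4x5. Both 2&3? no. Sum: 1
Gen 3: crossing 5x4. Both 2&3? no. Sum: 1
Gen 4: crossing 4x5. Both 2&3? no. Sum: 1
Gen 5: crossing 2x5. Both 2&3? no. Sum: 1
Gen 6: crossing 5x2. Both 2&3? no. Sum: 1
Gen 7: crossing 1x3. Both 2&3? no. Sum: 1

Answer: 1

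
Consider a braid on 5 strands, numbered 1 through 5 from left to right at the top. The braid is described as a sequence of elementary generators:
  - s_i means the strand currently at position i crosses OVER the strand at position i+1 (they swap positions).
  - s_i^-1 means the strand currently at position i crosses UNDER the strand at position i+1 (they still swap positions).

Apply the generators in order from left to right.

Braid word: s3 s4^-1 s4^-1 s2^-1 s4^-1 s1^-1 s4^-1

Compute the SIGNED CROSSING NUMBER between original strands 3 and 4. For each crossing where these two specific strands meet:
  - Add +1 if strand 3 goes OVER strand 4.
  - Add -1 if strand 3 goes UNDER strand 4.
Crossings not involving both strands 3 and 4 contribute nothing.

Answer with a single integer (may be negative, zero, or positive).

Gen 1: 3 over 4. Both 3&4? yes. Contrib: +1. Sum: 1
Gen 2: crossing 3x5. Both 3&4? no. Sum: 1
Gen 3: crossing 5x3. Both 3&4? no. Sum: 1
Gen 4: crossing 2x4. Both 3&4? no. Sum: 1
Gen 5: crossing 3x5. Both 3&4? no. Sum: 1
Gen 6: crossing 1x4. Both 3&4? no. Sum: 1
Gen 7: crossing 5x3. Both 3&4? no. Sum: 1

Answer: 1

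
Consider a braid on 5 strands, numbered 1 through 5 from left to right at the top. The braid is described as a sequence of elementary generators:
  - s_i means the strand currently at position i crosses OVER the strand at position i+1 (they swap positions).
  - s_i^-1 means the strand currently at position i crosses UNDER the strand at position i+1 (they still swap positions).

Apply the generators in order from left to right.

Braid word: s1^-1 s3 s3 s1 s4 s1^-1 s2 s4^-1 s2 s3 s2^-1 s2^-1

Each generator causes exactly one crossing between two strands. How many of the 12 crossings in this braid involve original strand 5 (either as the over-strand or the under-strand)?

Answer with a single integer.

Gen 1: crossing 1x2. Involves strand 5? no. Count so far: 0
Gen 2: crossing 3x4. Involves strand 5? no. Count so far: 0
Gen 3: crossing 4x3. Involves strand 5? no. Count so far: 0
Gen 4: crossing 2x1. Involves strand 5? no. Count so far: 0
Gen 5: crossing 4x5. Involves strand 5? yes. Count so far: 1
Gen 6: crossing 1x2. Involves strand 5? no. Count so far: 1
Gen 7: crossing 1x3. Involves strand 5? no. Count so far: 1
Gen 8: crossing 5x4. Involves strand 5? yes. Count so far: 2
Gen 9: crossing 3x1. Involves strand 5? no. Count so far: 2
Gen 10: crossing 3x4. Involves strand 5? no. Count so far: 2
Gen 11: crossing 1x4. Involves strand 5? no. Count so far: 2
Gen 12: crossing 4x1. Involves strand 5? no. Count so far: 2

Answer: 2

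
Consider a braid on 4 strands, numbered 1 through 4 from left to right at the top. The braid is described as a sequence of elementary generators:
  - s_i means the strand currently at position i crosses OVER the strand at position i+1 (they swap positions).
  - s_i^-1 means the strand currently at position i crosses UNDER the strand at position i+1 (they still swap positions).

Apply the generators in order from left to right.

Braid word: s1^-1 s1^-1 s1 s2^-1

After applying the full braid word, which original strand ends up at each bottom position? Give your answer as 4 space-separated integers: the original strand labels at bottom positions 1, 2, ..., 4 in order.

Answer: 2 3 1 4

Derivation:
Gen 1 (s1^-1): strand 1 crosses under strand 2. Perm now: [2 1 3 4]
Gen 2 (s1^-1): strand 2 crosses under strand 1. Perm now: [1 2 3 4]
Gen 3 (s1): strand 1 crosses over strand 2. Perm now: [2 1 3 4]
Gen 4 (s2^-1): strand 1 crosses under strand 3. Perm now: [2 3 1 4]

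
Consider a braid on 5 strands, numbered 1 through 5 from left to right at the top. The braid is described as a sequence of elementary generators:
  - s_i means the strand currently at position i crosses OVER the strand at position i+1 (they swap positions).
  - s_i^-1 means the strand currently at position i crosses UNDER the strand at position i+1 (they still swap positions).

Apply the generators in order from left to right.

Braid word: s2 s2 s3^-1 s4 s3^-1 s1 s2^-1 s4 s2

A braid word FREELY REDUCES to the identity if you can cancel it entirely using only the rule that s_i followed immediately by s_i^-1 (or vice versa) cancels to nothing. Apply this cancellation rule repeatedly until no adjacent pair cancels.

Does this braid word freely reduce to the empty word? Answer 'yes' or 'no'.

Gen 1 (s2): push. Stack: [s2]
Gen 2 (s2): push. Stack: [s2 s2]
Gen 3 (s3^-1): push. Stack: [s2 s2 s3^-1]
Gen 4 (s4): push. Stack: [s2 s2 s3^-1 s4]
Gen 5 (s3^-1): push. Stack: [s2 s2 s3^-1 s4 s3^-1]
Gen 6 (s1): push. Stack: [s2 s2 s3^-1 s4 s3^-1 s1]
Gen 7 (s2^-1): push. Stack: [s2 s2 s3^-1 s4 s3^-1 s1 s2^-1]
Gen 8 (s4): push. Stack: [s2 s2 s3^-1 s4 s3^-1 s1 s2^-1 s4]
Gen 9 (s2): push. Stack: [s2 s2 s3^-1 s4 s3^-1 s1 s2^-1 s4 s2]
Reduced word: s2 s2 s3^-1 s4 s3^-1 s1 s2^-1 s4 s2

Answer: no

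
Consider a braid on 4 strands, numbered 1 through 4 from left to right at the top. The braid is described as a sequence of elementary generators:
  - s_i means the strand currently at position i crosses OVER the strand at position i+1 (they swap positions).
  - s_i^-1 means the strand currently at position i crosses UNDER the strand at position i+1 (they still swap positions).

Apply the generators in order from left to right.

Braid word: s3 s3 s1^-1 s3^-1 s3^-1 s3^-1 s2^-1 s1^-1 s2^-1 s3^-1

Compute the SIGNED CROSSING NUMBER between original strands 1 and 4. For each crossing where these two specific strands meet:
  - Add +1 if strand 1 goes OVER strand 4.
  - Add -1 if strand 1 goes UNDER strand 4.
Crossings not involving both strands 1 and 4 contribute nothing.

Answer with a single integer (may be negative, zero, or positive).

Answer: -1

Derivation:
Gen 1: crossing 3x4. Both 1&4? no. Sum: 0
Gen 2: crossing 4x3. Both 1&4? no. Sum: 0
Gen 3: crossing 1x2. Both 1&4? no. Sum: 0
Gen 4: crossing 3x4. Both 1&4? no. Sum: 0
Gen 5: crossing 4x3. Both 1&4? no. Sum: 0
Gen 6: crossing 3x4. Both 1&4? no. Sum: 0
Gen 7: 1 under 4. Both 1&4? yes. Contrib: -1. Sum: -1
Gen 8: crossing 2x4. Both 1&4? no. Sum: -1
Gen 9: crossing 2x1. Both 1&4? no. Sum: -1
Gen 10: crossing 2x3. Both 1&4? no. Sum: -1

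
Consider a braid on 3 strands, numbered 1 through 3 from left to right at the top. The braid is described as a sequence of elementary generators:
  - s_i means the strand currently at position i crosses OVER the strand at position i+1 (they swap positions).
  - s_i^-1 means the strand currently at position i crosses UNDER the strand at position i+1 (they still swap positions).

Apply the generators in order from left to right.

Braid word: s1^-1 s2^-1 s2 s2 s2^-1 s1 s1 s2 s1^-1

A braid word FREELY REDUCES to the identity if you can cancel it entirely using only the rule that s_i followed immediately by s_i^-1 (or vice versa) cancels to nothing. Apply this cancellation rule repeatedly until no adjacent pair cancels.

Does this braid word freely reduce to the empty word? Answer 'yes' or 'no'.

Answer: no

Derivation:
Gen 1 (s1^-1): push. Stack: [s1^-1]
Gen 2 (s2^-1): push. Stack: [s1^-1 s2^-1]
Gen 3 (s2): cancels prior s2^-1. Stack: [s1^-1]
Gen 4 (s2): push. Stack: [s1^-1 s2]
Gen 5 (s2^-1): cancels prior s2. Stack: [s1^-1]
Gen 6 (s1): cancels prior s1^-1. Stack: []
Gen 7 (s1): push. Stack: [s1]
Gen 8 (s2): push. Stack: [s1 s2]
Gen 9 (s1^-1): push. Stack: [s1 s2 s1^-1]
Reduced word: s1 s2 s1^-1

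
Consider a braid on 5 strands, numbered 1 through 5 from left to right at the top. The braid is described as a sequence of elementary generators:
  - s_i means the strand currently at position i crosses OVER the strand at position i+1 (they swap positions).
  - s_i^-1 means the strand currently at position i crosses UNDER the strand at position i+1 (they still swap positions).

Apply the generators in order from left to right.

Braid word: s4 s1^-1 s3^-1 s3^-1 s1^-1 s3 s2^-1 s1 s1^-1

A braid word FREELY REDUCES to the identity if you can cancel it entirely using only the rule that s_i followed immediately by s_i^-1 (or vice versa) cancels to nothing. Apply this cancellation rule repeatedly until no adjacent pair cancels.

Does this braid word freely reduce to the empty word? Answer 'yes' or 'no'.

Gen 1 (s4): push. Stack: [s4]
Gen 2 (s1^-1): push. Stack: [s4 s1^-1]
Gen 3 (s3^-1): push. Stack: [s4 s1^-1 s3^-1]
Gen 4 (s3^-1): push. Stack: [s4 s1^-1 s3^-1 s3^-1]
Gen 5 (s1^-1): push. Stack: [s4 s1^-1 s3^-1 s3^-1 s1^-1]
Gen 6 (s3): push. Stack: [s4 s1^-1 s3^-1 s3^-1 s1^-1 s3]
Gen 7 (s2^-1): push. Stack: [s4 s1^-1 s3^-1 s3^-1 s1^-1 s3 s2^-1]
Gen 8 (s1): push. Stack: [s4 s1^-1 s3^-1 s3^-1 s1^-1 s3 s2^-1 s1]
Gen 9 (s1^-1): cancels prior s1. Stack: [s4 s1^-1 s3^-1 s3^-1 s1^-1 s3 s2^-1]
Reduced word: s4 s1^-1 s3^-1 s3^-1 s1^-1 s3 s2^-1

Answer: no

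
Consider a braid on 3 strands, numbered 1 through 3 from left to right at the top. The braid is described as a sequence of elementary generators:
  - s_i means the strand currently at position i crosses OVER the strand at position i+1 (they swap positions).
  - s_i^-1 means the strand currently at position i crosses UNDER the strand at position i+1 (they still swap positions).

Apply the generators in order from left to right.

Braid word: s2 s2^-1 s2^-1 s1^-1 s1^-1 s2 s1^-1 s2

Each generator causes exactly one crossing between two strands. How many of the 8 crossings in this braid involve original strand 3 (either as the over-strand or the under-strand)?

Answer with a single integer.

Gen 1: crossing 2x3. Involves strand 3? yes. Count so far: 1
Gen 2: crossing 3x2. Involves strand 3? yes. Count so far: 2
Gen 3: crossing 2x3. Involves strand 3? yes. Count so far: 3
Gen 4: crossing 1x3. Involves strand 3? yes. Count so far: 4
Gen 5: crossing 3x1. Involves strand 3? yes. Count so far: 5
Gen 6: crossing 3x2. Involves strand 3? yes. Count so far: 6
Gen 7: crossing 1x2. Involves strand 3? no. Count so far: 6
Gen 8: crossing 1x3. Involves strand 3? yes. Count so far: 7

Answer: 7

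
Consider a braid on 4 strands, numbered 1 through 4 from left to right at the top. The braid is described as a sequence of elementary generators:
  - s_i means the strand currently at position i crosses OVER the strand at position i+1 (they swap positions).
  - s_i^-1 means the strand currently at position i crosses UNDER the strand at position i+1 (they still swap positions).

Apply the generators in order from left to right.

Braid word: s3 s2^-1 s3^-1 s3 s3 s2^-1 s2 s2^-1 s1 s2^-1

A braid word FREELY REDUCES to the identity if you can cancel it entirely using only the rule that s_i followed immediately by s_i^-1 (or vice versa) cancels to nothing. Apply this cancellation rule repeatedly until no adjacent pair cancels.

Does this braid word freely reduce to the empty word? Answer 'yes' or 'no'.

Gen 1 (s3): push. Stack: [s3]
Gen 2 (s2^-1): push. Stack: [s3 s2^-1]
Gen 3 (s3^-1): push. Stack: [s3 s2^-1 s3^-1]
Gen 4 (s3): cancels prior s3^-1. Stack: [s3 s2^-1]
Gen 5 (s3): push. Stack: [s3 s2^-1 s3]
Gen 6 (s2^-1): push. Stack: [s3 s2^-1 s3 s2^-1]
Gen 7 (s2): cancels prior s2^-1. Stack: [s3 s2^-1 s3]
Gen 8 (s2^-1): push. Stack: [s3 s2^-1 s3 s2^-1]
Gen 9 (s1): push. Stack: [s3 s2^-1 s3 s2^-1 s1]
Gen 10 (s2^-1): push. Stack: [s3 s2^-1 s3 s2^-1 s1 s2^-1]
Reduced word: s3 s2^-1 s3 s2^-1 s1 s2^-1

Answer: no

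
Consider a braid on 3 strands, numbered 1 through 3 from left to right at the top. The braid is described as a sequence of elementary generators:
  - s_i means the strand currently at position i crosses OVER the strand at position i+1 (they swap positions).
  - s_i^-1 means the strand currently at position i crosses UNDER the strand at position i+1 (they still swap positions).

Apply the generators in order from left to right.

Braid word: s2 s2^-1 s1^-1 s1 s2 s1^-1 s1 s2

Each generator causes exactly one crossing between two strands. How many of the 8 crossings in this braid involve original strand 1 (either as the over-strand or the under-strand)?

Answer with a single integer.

Answer: 4

Derivation:
Gen 1: crossing 2x3. Involves strand 1? no. Count so far: 0
Gen 2: crossing 3x2. Involves strand 1? no. Count so far: 0
Gen 3: crossing 1x2. Involves strand 1? yes. Count so far: 1
Gen 4: crossing 2x1. Involves strand 1? yes. Count so far: 2
Gen 5: crossing 2x3. Involves strand 1? no. Count so far: 2
Gen 6: crossing 1x3. Involves strand 1? yes. Count so far: 3
Gen 7: crossing 3x1. Involves strand 1? yes. Count so far: 4
Gen 8: crossing 3x2. Involves strand 1? no. Count so far: 4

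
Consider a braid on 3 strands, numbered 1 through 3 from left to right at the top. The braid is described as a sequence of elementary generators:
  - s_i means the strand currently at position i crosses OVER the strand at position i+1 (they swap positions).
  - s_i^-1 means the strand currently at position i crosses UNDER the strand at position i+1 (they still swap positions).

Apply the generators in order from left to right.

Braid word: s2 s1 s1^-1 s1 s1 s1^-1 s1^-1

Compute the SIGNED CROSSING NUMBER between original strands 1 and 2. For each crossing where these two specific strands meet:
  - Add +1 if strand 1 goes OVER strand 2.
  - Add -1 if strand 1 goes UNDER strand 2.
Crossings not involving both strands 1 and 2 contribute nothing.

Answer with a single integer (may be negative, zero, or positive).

Gen 1: crossing 2x3. Both 1&2? no. Sum: 0
Gen 2: crossing 1x3. Both 1&2? no. Sum: 0
Gen 3: crossing 3x1. Both 1&2? no. Sum: 0
Gen 4: crossing 1x3. Both 1&2? no. Sum: 0
Gen 5: crossing 3x1. Both 1&2? no. Sum: 0
Gen 6: crossing 1x3. Both 1&2? no. Sum: 0
Gen 7: crossing 3x1. Both 1&2? no. Sum: 0

Answer: 0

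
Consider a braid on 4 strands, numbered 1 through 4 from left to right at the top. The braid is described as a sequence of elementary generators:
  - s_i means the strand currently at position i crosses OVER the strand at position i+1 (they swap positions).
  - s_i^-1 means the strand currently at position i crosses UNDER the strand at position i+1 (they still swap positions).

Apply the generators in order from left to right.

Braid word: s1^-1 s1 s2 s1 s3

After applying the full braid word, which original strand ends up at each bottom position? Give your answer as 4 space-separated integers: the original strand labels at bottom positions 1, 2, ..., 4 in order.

Gen 1 (s1^-1): strand 1 crosses under strand 2. Perm now: [2 1 3 4]
Gen 2 (s1): strand 2 crosses over strand 1. Perm now: [1 2 3 4]
Gen 3 (s2): strand 2 crosses over strand 3. Perm now: [1 3 2 4]
Gen 4 (s1): strand 1 crosses over strand 3. Perm now: [3 1 2 4]
Gen 5 (s3): strand 2 crosses over strand 4. Perm now: [3 1 4 2]

Answer: 3 1 4 2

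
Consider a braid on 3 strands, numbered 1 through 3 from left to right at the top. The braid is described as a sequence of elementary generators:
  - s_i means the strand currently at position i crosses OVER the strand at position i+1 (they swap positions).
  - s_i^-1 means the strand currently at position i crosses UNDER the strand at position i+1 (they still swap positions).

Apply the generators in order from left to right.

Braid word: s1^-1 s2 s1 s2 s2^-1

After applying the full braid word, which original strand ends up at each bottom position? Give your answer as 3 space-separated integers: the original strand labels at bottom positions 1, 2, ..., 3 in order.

Answer: 3 2 1

Derivation:
Gen 1 (s1^-1): strand 1 crosses under strand 2. Perm now: [2 1 3]
Gen 2 (s2): strand 1 crosses over strand 3. Perm now: [2 3 1]
Gen 3 (s1): strand 2 crosses over strand 3. Perm now: [3 2 1]
Gen 4 (s2): strand 2 crosses over strand 1. Perm now: [3 1 2]
Gen 5 (s2^-1): strand 1 crosses under strand 2. Perm now: [3 2 1]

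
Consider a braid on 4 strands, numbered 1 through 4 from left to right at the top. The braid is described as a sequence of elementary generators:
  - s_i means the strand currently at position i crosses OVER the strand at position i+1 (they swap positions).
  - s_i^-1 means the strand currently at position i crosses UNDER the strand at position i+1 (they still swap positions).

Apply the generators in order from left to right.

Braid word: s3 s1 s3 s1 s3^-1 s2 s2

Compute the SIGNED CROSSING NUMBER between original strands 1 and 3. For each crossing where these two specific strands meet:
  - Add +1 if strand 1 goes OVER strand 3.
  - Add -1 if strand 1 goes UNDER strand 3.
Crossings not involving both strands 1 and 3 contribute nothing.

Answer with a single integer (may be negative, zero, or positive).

Gen 1: crossing 3x4. Both 1&3? no. Sum: 0
Gen 2: crossing 1x2. Both 1&3? no. Sum: 0
Gen 3: crossing 4x3. Both 1&3? no. Sum: 0
Gen 4: crossing 2x1. Both 1&3? no. Sum: 0
Gen 5: crossing 3x4. Both 1&3? no. Sum: 0
Gen 6: crossing 2x4. Both 1&3? no. Sum: 0
Gen 7: crossing 4x2. Both 1&3? no. Sum: 0

Answer: 0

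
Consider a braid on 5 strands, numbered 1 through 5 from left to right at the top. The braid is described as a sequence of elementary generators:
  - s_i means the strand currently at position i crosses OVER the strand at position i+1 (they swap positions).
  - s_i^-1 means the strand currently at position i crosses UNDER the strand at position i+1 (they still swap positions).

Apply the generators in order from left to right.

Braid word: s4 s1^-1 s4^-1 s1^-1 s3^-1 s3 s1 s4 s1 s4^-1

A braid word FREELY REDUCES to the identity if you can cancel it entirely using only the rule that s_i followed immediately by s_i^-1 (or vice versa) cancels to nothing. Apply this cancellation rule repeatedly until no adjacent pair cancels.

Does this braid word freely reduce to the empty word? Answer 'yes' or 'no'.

Gen 1 (s4): push. Stack: [s4]
Gen 2 (s1^-1): push. Stack: [s4 s1^-1]
Gen 3 (s4^-1): push. Stack: [s4 s1^-1 s4^-1]
Gen 4 (s1^-1): push. Stack: [s4 s1^-1 s4^-1 s1^-1]
Gen 5 (s3^-1): push. Stack: [s4 s1^-1 s4^-1 s1^-1 s3^-1]
Gen 6 (s3): cancels prior s3^-1. Stack: [s4 s1^-1 s4^-1 s1^-1]
Gen 7 (s1): cancels prior s1^-1. Stack: [s4 s1^-1 s4^-1]
Gen 8 (s4): cancels prior s4^-1. Stack: [s4 s1^-1]
Gen 9 (s1): cancels prior s1^-1. Stack: [s4]
Gen 10 (s4^-1): cancels prior s4. Stack: []
Reduced word: (empty)

Answer: yes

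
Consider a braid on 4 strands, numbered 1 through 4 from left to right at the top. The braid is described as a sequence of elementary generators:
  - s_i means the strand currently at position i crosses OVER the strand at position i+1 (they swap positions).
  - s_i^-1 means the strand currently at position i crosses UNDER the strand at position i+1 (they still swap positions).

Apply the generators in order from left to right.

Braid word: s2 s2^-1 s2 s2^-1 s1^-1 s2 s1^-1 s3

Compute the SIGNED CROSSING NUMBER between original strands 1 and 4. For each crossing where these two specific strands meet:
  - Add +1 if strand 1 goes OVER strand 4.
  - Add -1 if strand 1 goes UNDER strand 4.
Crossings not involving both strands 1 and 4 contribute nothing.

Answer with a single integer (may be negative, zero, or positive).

Gen 1: crossing 2x3. Both 1&4? no. Sum: 0
Gen 2: crossing 3x2. Both 1&4? no. Sum: 0
Gen 3: crossing 2x3. Both 1&4? no. Sum: 0
Gen 4: crossing 3x2. Both 1&4? no. Sum: 0
Gen 5: crossing 1x2. Both 1&4? no. Sum: 0
Gen 6: crossing 1x3. Both 1&4? no. Sum: 0
Gen 7: crossing 2x3. Both 1&4? no. Sum: 0
Gen 8: 1 over 4. Both 1&4? yes. Contrib: +1. Sum: 1

Answer: 1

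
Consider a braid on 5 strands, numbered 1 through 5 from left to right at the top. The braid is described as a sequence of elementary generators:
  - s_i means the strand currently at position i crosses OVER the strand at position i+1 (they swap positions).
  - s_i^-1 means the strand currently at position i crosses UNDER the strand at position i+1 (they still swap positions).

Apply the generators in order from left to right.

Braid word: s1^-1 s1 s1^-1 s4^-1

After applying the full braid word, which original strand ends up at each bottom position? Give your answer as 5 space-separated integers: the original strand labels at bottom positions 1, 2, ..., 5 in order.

Gen 1 (s1^-1): strand 1 crosses under strand 2. Perm now: [2 1 3 4 5]
Gen 2 (s1): strand 2 crosses over strand 1. Perm now: [1 2 3 4 5]
Gen 3 (s1^-1): strand 1 crosses under strand 2. Perm now: [2 1 3 4 5]
Gen 4 (s4^-1): strand 4 crosses under strand 5. Perm now: [2 1 3 5 4]

Answer: 2 1 3 5 4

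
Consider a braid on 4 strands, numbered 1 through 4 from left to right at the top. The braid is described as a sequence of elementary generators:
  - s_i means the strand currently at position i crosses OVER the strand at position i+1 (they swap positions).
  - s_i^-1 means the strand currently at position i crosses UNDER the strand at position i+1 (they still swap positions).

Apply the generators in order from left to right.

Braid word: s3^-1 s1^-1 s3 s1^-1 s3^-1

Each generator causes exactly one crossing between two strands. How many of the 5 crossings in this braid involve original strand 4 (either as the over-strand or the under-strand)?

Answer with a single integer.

Gen 1: crossing 3x4. Involves strand 4? yes. Count so far: 1
Gen 2: crossing 1x2. Involves strand 4? no. Count so far: 1
Gen 3: crossing 4x3. Involves strand 4? yes. Count so far: 2
Gen 4: crossing 2x1. Involves strand 4? no. Count so far: 2
Gen 5: crossing 3x4. Involves strand 4? yes. Count so far: 3

Answer: 3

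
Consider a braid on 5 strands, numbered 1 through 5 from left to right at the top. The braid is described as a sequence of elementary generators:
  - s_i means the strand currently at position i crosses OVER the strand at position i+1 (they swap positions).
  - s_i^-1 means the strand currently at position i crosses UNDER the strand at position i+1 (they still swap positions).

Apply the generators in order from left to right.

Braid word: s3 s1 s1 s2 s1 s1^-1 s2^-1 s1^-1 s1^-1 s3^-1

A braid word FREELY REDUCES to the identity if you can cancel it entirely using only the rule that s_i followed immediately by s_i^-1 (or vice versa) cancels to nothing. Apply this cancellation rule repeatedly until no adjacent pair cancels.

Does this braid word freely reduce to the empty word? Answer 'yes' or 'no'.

Answer: yes

Derivation:
Gen 1 (s3): push. Stack: [s3]
Gen 2 (s1): push. Stack: [s3 s1]
Gen 3 (s1): push. Stack: [s3 s1 s1]
Gen 4 (s2): push. Stack: [s3 s1 s1 s2]
Gen 5 (s1): push. Stack: [s3 s1 s1 s2 s1]
Gen 6 (s1^-1): cancels prior s1. Stack: [s3 s1 s1 s2]
Gen 7 (s2^-1): cancels prior s2. Stack: [s3 s1 s1]
Gen 8 (s1^-1): cancels prior s1. Stack: [s3 s1]
Gen 9 (s1^-1): cancels prior s1. Stack: [s3]
Gen 10 (s3^-1): cancels prior s3. Stack: []
Reduced word: (empty)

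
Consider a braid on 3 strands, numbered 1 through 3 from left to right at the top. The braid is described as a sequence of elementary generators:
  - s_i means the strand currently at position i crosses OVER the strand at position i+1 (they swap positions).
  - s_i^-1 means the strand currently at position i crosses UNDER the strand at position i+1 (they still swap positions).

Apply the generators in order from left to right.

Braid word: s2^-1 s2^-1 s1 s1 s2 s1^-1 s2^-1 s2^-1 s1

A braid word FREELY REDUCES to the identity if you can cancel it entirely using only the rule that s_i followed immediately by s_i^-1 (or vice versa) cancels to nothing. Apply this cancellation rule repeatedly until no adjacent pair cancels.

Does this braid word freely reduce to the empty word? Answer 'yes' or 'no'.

Answer: no

Derivation:
Gen 1 (s2^-1): push. Stack: [s2^-1]
Gen 2 (s2^-1): push. Stack: [s2^-1 s2^-1]
Gen 3 (s1): push. Stack: [s2^-1 s2^-1 s1]
Gen 4 (s1): push. Stack: [s2^-1 s2^-1 s1 s1]
Gen 5 (s2): push. Stack: [s2^-1 s2^-1 s1 s1 s2]
Gen 6 (s1^-1): push. Stack: [s2^-1 s2^-1 s1 s1 s2 s1^-1]
Gen 7 (s2^-1): push. Stack: [s2^-1 s2^-1 s1 s1 s2 s1^-1 s2^-1]
Gen 8 (s2^-1): push. Stack: [s2^-1 s2^-1 s1 s1 s2 s1^-1 s2^-1 s2^-1]
Gen 9 (s1): push. Stack: [s2^-1 s2^-1 s1 s1 s2 s1^-1 s2^-1 s2^-1 s1]
Reduced word: s2^-1 s2^-1 s1 s1 s2 s1^-1 s2^-1 s2^-1 s1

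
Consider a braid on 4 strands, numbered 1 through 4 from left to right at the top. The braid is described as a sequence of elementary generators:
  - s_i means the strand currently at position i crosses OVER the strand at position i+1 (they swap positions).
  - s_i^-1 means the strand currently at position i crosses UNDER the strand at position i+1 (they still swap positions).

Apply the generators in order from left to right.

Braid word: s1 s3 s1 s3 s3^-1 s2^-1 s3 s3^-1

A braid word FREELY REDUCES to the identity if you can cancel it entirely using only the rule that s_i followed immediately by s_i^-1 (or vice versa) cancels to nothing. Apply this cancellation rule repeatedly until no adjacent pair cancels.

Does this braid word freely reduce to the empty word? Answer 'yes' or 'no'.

Answer: no

Derivation:
Gen 1 (s1): push. Stack: [s1]
Gen 2 (s3): push. Stack: [s1 s3]
Gen 3 (s1): push. Stack: [s1 s3 s1]
Gen 4 (s3): push. Stack: [s1 s3 s1 s3]
Gen 5 (s3^-1): cancels prior s3. Stack: [s1 s3 s1]
Gen 6 (s2^-1): push. Stack: [s1 s3 s1 s2^-1]
Gen 7 (s3): push. Stack: [s1 s3 s1 s2^-1 s3]
Gen 8 (s3^-1): cancels prior s3. Stack: [s1 s3 s1 s2^-1]
Reduced word: s1 s3 s1 s2^-1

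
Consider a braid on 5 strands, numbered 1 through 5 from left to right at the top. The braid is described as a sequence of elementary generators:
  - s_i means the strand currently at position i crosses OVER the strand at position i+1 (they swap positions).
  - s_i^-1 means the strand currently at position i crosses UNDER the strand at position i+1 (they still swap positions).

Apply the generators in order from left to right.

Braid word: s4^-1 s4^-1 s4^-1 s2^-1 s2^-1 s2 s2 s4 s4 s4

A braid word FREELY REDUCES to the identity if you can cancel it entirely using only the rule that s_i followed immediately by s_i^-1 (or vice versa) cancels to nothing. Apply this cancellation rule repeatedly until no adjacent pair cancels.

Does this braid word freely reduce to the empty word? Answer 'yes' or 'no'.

Answer: yes

Derivation:
Gen 1 (s4^-1): push. Stack: [s4^-1]
Gen 2 (s4^-1): push. Stack: [s4^-1 s4^-1]
Gen 3 (s4^-1): push. Stack: [s4^-1 s4^-1 s4^-1]
Gen 4 (s2^-1): push. Stack: [s4^-1 s4^-1 s4^-1 s2^-1]
Gen 5 (s2^-1): push. Stack: [s4^-1 s4^-1 s4^-1 s2^-1 s2^-1]
Gen 6 (s2): cancels prior s2^-1. Stack: [s4^-1 s4^-1 s4^-1 s2^-1]
Gen 7 (s2): cancels prior s2^-1. Stack: [s4^-1 s4^-1 s4^-1]
Gen 8 (s4): cancels prior s4^-1. Stack: [s4^-1 s4^-1]
Gen 9 (s4): cancels prior s4^-1. Stack: [s4^-1]
Gen 10 (s4): cancels prior s4^-1. Stack: []
Reduced word: (empty)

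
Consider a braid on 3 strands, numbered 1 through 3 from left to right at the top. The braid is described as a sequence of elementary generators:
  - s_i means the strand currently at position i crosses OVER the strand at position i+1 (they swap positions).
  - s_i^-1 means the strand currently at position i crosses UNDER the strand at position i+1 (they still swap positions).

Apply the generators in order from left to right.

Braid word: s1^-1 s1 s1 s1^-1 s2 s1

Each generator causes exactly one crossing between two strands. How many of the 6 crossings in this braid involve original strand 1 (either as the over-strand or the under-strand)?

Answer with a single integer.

Gen 1: crossing 1x2. Involves strand 1? yes. Count so far: 1
Gen 2: crossing 2x1. Involves strand 1? yes. Count so far: 2
Gen 3: crossing 1x2. Involves strand 1? yes. Count so far: 3
Gen 4: crossing 2x1. Involves strand 1? yes. Count so far: 4
Gen 5: crossing 2x3. Involves strand 1? no. Count so far: 4
Gen 6: crossing 1x3. Involves strand 1? yes. Count so far: 5

Answer: 5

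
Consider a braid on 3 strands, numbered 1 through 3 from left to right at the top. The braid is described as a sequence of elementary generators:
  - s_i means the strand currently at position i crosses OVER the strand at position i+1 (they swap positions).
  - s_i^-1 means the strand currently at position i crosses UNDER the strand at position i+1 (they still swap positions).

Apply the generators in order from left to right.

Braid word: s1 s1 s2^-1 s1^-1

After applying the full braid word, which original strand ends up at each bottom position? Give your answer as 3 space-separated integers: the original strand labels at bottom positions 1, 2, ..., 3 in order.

Gen 1 (s1): strand 1 crosses over strand 2. Perm now: [2 1 3]
Gen 2 (s1): strand 2 crosses over strand 1. Perm now: [1 2 3]
Gen 3 (s2^-1): strand 2 crosses under strand 3. Perm now: [1 3 2]
Gen 4 (s1^-1): strand 1 crosses under strand 3. Perm now: [3 1 2]

Answer: 3 1 2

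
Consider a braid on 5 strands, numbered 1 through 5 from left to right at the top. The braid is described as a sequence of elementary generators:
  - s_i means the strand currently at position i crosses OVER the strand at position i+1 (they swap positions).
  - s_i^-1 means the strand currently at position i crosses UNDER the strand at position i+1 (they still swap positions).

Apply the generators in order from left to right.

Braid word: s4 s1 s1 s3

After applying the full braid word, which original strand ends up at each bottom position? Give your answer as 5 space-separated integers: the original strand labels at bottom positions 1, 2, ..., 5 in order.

Answer: 1 2 5 3 4

Derivation:
Gen 1 (s4): strand 4 crosses over strand 5. Perm now: [1 2 3 5 4]
Gen 2 (s1): strand 1 crosses over strand 2. Perm now: [2 1 3 5 4]
Gen 3 (s1): strand 2 crosses over strand 1. Perm now: [1 2 3 5 4]
Gen 4 (s3): strand 3 crosses over strand 5. Perm now: [1 2 5 3 4]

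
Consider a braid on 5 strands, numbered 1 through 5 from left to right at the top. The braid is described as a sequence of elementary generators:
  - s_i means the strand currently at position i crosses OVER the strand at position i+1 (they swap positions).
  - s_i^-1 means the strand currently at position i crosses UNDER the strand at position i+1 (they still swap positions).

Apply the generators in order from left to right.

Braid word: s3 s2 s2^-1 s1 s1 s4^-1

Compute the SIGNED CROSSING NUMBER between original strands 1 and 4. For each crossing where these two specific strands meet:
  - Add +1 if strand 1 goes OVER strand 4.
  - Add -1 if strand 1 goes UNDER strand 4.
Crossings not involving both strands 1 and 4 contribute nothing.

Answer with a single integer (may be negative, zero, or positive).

Answer: 0

Derivation:
Gen 1: crossing 3x4. Both 1&4? no. Sum: 0
Gen 2: crossing 2x4. Both 1&4? no. Sum: 0
Gen 3: crossing 4x2. Both 1&4? no. Sum: 0
Gen 4: crossing 1x2. Both 1&4? no. Sum: 0
Gen 5: crossing 2x1. Both 1&4? no. Sum: 0
Gen 6: crossing 3x5. Both 1&4? no. Sum: 0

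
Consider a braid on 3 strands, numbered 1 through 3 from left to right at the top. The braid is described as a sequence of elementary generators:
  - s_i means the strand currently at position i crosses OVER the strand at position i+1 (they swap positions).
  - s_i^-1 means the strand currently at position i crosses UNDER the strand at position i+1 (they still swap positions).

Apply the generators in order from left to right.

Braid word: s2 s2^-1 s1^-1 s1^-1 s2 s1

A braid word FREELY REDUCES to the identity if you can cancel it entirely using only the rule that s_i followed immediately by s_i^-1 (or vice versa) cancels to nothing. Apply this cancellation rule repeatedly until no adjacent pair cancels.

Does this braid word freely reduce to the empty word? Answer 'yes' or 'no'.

Answer: no

Derivation:
Gen 1 (s2): push. Stack: [s2]
Gen 2 (s2^-1): cancels prior s2. Stack: []
Gen 3 (s1^-1): push. Stack: [s1^-1]
Gen 4 (s1^-1): push. Stack: [s1^-1 s1^-1]
Gen 5 (s2): push. Stack: [s1^-1 s1^-1 s2]
Gen 6 (s1): push. Stack: [s1^-1 s1^-1 s2 s1]
Reduced word: s1^-1 s1^-1 s2 s1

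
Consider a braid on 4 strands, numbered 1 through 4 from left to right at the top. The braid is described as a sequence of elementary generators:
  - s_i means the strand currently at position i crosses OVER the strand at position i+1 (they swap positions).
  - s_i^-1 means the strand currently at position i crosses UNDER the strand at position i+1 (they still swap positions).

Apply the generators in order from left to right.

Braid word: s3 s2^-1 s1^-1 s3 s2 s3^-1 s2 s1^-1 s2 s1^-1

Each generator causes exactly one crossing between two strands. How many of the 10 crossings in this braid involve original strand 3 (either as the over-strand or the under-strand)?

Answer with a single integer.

Answer: 6

Derivation:
Gen 1: crossing 3x4. Involves strand 3? yes. Count so far: 1
Gen 2: crossing 2x4. Involves strand 3? no. Count so far: 1
Gen 3: crossing 1x4. Involves strand 3? no. Count so far: 1
Gen 4: crossing 2x3. Involves strand 3? yes. Count so far: 2
Gen 5: crossing 1x3. Involves strand 3? yes. Count so far: 3
Gen 6: crossing 1x2. Involves strand 3? no. Count so far: 3
Gen 7: crossing 3x2. Involves strand 3? yes. Count so far: 4
Gen 8: crossing 4x2. Involves strand 3? no. Count so far: 4
Gen 9: crossing 4x3. Involves strand 3? yes. Count so far: 5
Gen 10: crossing 2x3. Involves strand 3? yes. Count so far: 6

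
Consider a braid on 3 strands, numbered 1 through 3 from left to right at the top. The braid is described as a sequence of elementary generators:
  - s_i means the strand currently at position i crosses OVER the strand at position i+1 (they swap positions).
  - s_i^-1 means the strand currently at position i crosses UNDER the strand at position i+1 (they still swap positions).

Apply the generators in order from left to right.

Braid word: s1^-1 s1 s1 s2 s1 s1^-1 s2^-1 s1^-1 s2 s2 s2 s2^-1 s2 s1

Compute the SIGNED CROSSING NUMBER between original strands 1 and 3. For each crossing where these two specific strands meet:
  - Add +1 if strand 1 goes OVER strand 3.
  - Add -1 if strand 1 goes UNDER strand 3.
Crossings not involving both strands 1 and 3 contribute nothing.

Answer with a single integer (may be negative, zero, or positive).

Gen 1: crossing 1x2. Both 1&3? no. Sum: 0
Gen 2: crossing 2x1. Both 1&3? no. Sum: 0
Gen 3: crossing 1x2. Both 1&3? no. Sum: 0
Gen 4: 1 over 3. Both 1&3? yes. Contrib: +1. Sum: 1
Gen 5: crossing 2x3. Both 1&3? no. Sum: 1
Gen 6: crossing 3x2. Both 1&3? no. Sum: 1
Gen 7: 3 under 1. Both 1&3? yes. Contrib: +1. Sum: 2
Gen 8: crossing 2x1. Both 1&3? no. Sum: 2
Gen 9: crossing 2x3. Both 1&3? no. Sum: 2
Gen 10: crossing 3x2. Both 1&3? no. Sum: 2
Gen 11: crossing 2x3. Both 1&3? no. Sum: 2
Gen 12: crossing 3x2. Both 1&3? no. Sum: 2
Gen 13: crossing 2x3. Both 1&3? no. Sum: 2
Gen 14: 1 over 3. Both 1&3? yes. Contrib: +1. Sum: 3

Answer: 3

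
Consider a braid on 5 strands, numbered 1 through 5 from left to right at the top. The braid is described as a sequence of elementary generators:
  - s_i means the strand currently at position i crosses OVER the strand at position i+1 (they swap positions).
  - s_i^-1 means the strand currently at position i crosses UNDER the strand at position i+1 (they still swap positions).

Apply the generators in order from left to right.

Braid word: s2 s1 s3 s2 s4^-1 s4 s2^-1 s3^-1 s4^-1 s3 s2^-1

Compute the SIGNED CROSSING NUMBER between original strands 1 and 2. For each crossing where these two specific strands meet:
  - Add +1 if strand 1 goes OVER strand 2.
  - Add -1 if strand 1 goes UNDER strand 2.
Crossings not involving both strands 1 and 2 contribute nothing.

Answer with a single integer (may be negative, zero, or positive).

Answer: 0

Derivation:
Gen 1: crossing 2x3. Both 1&2? no. Sum: 0
Gen 2: crossing 1x3. Both 1&2? no. Sum: 0
Gen 3: crossing 2x4. Both 1&2? no. Sum: 0
Gen 4: crossing 1x4. Both 1&2? no. Sum: 0
Gen 5: crossing 2x5. Both 1&2? no. Sum: 0
Gen 6: crossing 5x2. Both 1&2? no. Sum: 0
Gen 7: crossing 4x1. Both 1&2? no. Sum: 0
Gen 8: crossing 4x2. Both 1&2? no. Sum: 0
Gen 9: crossing 4x5. Both 1&2? no. Sum: 0
Gen 10: crossing 2x5. Both 1&2? no. Sum: 0
Gen 11: crossing 1x5. Both 1&2? no. Sum: 0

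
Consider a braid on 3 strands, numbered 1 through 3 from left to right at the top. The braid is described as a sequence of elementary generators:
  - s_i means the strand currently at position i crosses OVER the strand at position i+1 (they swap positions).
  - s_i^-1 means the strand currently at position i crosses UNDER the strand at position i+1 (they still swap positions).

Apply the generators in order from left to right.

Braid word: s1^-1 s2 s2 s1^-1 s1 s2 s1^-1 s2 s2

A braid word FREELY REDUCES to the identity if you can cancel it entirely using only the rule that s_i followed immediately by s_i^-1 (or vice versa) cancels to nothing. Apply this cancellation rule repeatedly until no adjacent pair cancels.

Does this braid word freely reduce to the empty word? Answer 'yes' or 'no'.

Gen 1 (s1^-1): push. Stack: [s1^-1]
Gen 2 (s2): push. Stack: [s1^-1 s2]
Gen 3 (s2): push. Stack: [s1^-1 s2 s2]
Gen 4 (s1^-1): push. Stack: [s1^-1 s2 s2 s1^-1]
Gen 5 (s1): cancels prior s1^-1. Stack: [s1^-1 s2 s2]
Gen 6 (s2): push. Stack: [s1^-1 s2 s2 s2]
Gen 7 (s1^-1): push. Stack: [s1^-1 s2 s2 s2 s1^-1]
Gen 8 (s2): push. Stack: [s1^-1 s2 s2 s2 s1^-1 s2]
Gen 9 (s2): push. Stack: [s1^-1 s2 s2 s2 s1^-1 s2 s2]
Reduced word: s1^-1 s2 s2 s2 s1^-1 s2 s2

Answer: no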